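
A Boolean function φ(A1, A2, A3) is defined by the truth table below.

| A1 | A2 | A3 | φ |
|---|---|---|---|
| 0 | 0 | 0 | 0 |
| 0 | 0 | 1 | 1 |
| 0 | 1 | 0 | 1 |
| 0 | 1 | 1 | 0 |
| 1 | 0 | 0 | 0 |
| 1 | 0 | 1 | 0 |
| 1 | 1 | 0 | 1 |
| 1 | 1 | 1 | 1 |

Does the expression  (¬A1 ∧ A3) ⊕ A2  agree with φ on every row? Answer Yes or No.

Yes

Check the formula against φ row by row:
  A1=0, A2=0, A3=0: formula gives 0, φ = 0 ✓
  A1=0, A2=0, A3=1: formula gives 1, φ = 1 ✓
  A1=0, A2=1, A3=0: formula gives 1, φ = 1 ✓
  A1=0, A2=1, A3=1: formula gives 0, φ = 0 ✓
  A1=1, A2=0, A3=0: formula gives 0, φ = 0 ✓
  …and likewise for the remaining 3 rows.
No disagreement on any input; they are logically equivalent.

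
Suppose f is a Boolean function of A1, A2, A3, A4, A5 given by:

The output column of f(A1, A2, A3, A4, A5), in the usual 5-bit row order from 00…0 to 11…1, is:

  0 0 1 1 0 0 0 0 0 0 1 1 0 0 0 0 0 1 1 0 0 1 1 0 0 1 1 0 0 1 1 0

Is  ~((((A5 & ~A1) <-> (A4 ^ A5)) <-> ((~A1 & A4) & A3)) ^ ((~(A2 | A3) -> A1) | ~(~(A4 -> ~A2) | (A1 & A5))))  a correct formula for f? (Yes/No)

Yes

Check the formula against f row by row:
  A1=0, A2=0, A3=0, A4=0, A5=0: formula gives 0, f = 0 ✓
  A1=0, A2=0, A3=0, A4=0, A5=1: formula gives 0, f = 0 ✓
  A1=0, A2=0, A3=0, A4=1, A5=0: formula gives 1, f = 1 ✓
  A1=0, A2=0, A3=0, A4=1, A5=1: formula gives 1, f = 1 ✓
  … (the remaining 28 rows also agree.)
No disagreement on any input; they are logically equivalent.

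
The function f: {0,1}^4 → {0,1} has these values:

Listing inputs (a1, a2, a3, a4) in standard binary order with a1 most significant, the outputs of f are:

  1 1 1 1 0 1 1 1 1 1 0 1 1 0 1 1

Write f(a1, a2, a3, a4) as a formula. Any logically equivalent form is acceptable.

The 0-rows are (0,1,0,0), (1,0,1,0), (1,1,0,1). Take each as a conjunction (¬a1·a2·¬a3·¬a4, a1·¬a2·a3·¬a4, a1·a2·¬a3·a4), form their disjunction, and complement — that gives a formula that is 1 everywhere f is.

f(a1, a2, a3, a4) = ¬(((((¬a1 ∧ a2) ∧ ¬a3) ∧ ¬a4) ∨ (((a1 ∧ ¬a2) ∧ a3) ∧ ¬a4)) ∨ (((a1 ∧ a2) ∧ ¬a3) ∧ a4))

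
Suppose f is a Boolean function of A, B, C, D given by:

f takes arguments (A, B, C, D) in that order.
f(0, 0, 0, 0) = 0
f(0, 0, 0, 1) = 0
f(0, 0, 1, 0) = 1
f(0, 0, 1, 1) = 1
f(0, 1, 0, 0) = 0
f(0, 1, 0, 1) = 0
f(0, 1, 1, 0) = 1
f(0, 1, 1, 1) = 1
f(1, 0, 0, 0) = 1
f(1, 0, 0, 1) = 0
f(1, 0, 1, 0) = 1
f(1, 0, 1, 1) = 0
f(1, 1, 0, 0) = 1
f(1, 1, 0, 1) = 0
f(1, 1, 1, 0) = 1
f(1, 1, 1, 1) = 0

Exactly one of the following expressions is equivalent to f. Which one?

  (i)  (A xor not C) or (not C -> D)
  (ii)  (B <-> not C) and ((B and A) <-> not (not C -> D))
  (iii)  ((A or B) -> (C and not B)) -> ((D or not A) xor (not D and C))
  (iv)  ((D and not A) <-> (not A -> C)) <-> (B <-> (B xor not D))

(i) disagrees with f on (0,0,0,0) (formula → 1, table → 0); rule it out.
(ii) disagrees with f on (0,1,0,1) (formula → 1, table → 0); rule it out.
(iii) disagrees with f on (0,0,0,0) (formula → 1, table → 0); rule it out.
(iv) is the remaining candidate, and it agrees with f on all 16 inputs.

iv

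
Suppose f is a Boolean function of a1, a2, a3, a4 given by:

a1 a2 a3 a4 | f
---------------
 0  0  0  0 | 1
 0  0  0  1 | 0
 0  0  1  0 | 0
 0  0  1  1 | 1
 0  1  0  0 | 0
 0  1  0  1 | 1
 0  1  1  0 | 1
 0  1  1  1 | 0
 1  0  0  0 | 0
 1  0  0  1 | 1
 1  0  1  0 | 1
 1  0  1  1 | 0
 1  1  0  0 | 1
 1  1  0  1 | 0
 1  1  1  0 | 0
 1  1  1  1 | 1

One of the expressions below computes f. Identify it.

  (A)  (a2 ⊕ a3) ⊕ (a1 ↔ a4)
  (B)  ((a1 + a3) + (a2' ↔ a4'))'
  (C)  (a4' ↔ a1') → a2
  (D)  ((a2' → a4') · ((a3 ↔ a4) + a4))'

(B) fails at (0,0,0,0): the formula yields 0, f is 1.
(C) fails at (0,0,0,0): the formula yields 0, f is 1.
(D) fails at (0,0,0,0): the formula yields 0, f is 1.
Only (A) survives; checking it on all 16 rows confirms it matches f.

A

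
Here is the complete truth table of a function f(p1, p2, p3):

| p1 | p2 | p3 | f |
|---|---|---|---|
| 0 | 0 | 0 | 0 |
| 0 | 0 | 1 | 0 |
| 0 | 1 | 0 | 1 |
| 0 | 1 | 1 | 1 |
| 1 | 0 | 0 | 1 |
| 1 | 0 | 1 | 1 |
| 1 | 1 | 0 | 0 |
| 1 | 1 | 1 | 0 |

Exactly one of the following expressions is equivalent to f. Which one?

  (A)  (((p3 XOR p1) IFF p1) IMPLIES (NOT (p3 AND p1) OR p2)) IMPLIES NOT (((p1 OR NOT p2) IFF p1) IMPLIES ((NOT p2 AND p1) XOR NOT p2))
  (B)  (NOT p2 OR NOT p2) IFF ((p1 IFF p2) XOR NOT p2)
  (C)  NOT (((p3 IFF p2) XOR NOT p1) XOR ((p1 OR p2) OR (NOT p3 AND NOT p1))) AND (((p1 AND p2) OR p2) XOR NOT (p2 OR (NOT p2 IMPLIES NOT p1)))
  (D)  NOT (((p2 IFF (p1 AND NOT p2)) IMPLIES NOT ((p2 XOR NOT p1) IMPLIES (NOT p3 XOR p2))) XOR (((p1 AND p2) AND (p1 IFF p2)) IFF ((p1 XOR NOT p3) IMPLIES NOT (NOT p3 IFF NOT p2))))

(A): at (1,1,0) it gives 1, but f = 0 — eliminated.
(C): at (0,1,1) it gives 0, but f = 1 — eliminated.
(D): at (0,1,0) it gives 0, but f = 1 — eliminated.
That leaves (B). Evaluating it on every row reproduces the table of f exactly.

B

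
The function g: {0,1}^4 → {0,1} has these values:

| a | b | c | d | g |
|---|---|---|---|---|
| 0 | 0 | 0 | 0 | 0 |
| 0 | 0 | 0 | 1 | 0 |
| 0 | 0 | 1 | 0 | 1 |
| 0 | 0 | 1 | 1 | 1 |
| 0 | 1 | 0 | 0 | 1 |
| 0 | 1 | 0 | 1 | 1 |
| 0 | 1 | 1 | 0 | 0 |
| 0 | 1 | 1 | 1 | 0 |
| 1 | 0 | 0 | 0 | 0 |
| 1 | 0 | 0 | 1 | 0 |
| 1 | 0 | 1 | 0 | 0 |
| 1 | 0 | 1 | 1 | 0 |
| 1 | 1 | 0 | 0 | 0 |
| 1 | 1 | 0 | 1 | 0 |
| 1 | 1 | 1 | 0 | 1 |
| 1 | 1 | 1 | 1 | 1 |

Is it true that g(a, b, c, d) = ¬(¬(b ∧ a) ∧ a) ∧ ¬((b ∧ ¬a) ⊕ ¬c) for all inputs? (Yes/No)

Test each input against both g and the formula:
  a=0, b=0, c=0, d=0: formula gives 0, g = 0 ✓
  a=0, b=0, c=0, d=1: formula gives 0, g = 0 ✓
  a=0, b=0, c=1, d=0: formula gives 1, g = 1 ✓
  a=0, b=0, c=1, d=1: formula gives 1, g = 1 ✓
  …and likewise for the remaining 12 rows.
Every row agrees, so the formula is equivalent.

Yes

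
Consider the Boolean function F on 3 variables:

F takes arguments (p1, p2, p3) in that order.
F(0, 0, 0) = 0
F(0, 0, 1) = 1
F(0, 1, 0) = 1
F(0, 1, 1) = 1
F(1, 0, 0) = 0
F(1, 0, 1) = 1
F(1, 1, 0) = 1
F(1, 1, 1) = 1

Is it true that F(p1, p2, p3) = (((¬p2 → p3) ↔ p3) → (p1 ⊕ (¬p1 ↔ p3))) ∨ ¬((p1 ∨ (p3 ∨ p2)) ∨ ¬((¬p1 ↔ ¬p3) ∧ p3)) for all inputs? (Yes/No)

Yes

Evaluate (((¬p2 → p3) ↔ p3) → (p1 ⊕ (¬p1 ↔ p3))) ∨ ¬((p1 ∨ (p3 ∨ p2)) ∨ ¬((¬p1 ↔ ¬p3) ∧ p3)) on each row and compare to F:
  p1=0, p2=0, p3=0: formula gives 0, F = 0 ✓
  p1=0, p2=0, p3=1: formula gives 1, F = 1 ✓
  p1=0, p2=1, p3=0: formula gives 1, F = 1 ✓
  p1=0, p2=1, p3=1: formula gives 1, F = 1 ✓
  p1=1, p2=0, p3=0: formula gives 0, F = 0 ✓
  …and likewise for the remaining 3 rows.
All 8 rows match — the expression computes F exactly.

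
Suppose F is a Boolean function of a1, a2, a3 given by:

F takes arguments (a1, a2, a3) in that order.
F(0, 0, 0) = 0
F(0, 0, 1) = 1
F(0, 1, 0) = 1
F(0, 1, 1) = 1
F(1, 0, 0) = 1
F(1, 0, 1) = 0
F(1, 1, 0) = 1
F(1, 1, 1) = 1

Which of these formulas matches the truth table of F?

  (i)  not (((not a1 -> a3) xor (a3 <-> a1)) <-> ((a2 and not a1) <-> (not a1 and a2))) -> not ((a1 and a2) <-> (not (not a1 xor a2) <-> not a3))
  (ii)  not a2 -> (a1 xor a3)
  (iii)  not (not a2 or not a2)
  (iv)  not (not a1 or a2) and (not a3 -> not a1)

ii

(i) fails at (0,0,0): the formula yields 1, F is 0.
(iii) fails at (0,0,1): the formula yields 0, F is 1.
(iv) fails at (0,0,1): the formula yields 0, F is 1.
That leaves (ii). Evaluating it on every row reproduces the table of F exactly.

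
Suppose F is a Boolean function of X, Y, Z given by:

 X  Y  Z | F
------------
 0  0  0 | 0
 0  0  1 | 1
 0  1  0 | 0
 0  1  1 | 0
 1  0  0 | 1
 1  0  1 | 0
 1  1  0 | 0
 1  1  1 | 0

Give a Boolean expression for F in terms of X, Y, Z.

F(X, Y, Z) = ((NOT X AND NOT Y) AND Z) OR ((X AND NOT Y) AND NOT Z)

Collect the rows where F=1 — (0,0,1), (1,0,0) — and write one minterm per row: ¬X·¬Y·Z, X·¬Y·¬Z. Their union (logical OR) reproduces the table exactly.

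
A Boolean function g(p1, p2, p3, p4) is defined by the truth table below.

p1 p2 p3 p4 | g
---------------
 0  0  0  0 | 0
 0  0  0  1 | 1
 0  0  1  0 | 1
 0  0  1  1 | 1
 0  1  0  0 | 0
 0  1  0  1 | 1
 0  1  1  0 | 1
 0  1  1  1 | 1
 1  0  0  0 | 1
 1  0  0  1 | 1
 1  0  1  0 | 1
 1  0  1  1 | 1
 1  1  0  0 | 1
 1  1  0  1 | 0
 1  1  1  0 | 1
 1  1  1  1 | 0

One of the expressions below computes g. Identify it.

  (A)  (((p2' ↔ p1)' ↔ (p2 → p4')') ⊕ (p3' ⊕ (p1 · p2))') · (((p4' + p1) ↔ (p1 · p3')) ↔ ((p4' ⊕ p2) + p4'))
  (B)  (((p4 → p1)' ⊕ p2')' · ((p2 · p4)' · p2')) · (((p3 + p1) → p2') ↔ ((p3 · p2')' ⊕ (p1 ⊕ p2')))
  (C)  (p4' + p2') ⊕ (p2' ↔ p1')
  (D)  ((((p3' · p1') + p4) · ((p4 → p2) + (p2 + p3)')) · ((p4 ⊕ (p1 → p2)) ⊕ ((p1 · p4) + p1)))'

(A) fails at (0,0,0,1): the formula yields 0, g is 1.
(B) fails at (0,0,0,1): the formula yields 0, g is 1.
(C) fails at (0,0,0,1): the formula yields 0, g is 1.
That leaves (D). Evaluating it on every row reproduces the table of g exactly.

D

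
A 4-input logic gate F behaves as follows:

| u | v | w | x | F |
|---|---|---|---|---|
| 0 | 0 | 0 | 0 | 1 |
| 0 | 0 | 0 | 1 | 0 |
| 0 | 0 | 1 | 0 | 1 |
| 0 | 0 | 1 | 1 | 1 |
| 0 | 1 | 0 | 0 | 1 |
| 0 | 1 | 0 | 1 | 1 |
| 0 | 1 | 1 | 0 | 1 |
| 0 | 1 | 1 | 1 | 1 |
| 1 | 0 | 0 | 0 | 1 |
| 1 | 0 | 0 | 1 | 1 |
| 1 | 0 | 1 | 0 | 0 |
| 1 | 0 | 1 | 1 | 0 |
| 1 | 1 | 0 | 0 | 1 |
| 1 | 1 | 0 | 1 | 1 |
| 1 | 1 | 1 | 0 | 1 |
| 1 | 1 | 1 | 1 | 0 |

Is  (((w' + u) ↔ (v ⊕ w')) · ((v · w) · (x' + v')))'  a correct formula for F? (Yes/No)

No

Test each input against both F and the formula:
  u=0, v=0, w=0, x=0: formula gives 1, F = 1 ✓
  u=0, v=0, w=0, x=1: formula gives 1, but F = 0 ✗
Row (0,0,0,1) is a counterexample, so the formula is not equivalent to F.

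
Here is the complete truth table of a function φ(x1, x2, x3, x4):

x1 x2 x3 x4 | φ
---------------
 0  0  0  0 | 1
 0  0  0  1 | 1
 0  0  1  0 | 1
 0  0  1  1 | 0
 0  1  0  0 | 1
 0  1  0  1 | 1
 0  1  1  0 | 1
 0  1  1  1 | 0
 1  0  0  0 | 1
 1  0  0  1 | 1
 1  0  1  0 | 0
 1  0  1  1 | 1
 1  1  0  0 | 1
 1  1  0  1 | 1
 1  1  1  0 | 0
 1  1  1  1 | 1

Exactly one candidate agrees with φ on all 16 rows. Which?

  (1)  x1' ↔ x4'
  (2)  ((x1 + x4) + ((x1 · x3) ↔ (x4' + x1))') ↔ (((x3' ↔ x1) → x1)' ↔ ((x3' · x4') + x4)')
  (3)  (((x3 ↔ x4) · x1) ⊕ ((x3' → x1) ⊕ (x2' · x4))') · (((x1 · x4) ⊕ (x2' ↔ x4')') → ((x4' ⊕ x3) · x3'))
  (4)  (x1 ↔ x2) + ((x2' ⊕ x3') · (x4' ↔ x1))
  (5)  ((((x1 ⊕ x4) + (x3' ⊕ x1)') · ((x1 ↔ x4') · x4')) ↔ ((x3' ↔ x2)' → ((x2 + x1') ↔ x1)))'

2

(1) fails at (0,0,0,1): the formula yields 0, φ is 1.
(3) fails at (0,0,0,1): the formula yields 0, φ is 1.
(4) fails at (0,0,1,1): the formula yields 1, φ is 0.
(5) fails at (0,0,0,0): the formula yields 0, φ is 1.
Only (2) survives; checking it on all 16 rows confirms it matches φ.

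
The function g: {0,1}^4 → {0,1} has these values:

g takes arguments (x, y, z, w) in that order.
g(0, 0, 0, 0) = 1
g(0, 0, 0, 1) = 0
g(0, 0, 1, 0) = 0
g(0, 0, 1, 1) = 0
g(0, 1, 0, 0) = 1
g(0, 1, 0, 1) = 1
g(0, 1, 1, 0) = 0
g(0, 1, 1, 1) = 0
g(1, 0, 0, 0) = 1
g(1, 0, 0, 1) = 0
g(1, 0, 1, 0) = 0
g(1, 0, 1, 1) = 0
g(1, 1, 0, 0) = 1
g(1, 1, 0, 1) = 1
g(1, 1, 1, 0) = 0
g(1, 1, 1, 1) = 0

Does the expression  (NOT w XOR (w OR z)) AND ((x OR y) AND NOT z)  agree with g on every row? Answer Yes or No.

Test each input against both g and the formula:
  x=0, y=0, z=0, w=0: formula gives 0, but g = 1 ✗
A single disagreement suffices: at (0,0,0,0) they differ, so the formula does not compute g.

No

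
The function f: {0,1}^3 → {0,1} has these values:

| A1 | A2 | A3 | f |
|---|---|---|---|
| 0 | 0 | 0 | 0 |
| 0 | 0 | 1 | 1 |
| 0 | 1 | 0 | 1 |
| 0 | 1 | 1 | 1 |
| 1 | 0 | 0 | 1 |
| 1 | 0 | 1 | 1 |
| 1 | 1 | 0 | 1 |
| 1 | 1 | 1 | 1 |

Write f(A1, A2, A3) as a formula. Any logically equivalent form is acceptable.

The output is 1 whenever at least one input is 1 — the OR of all inputs.

f(A1, A2, A3) = (A1 or A2) or A3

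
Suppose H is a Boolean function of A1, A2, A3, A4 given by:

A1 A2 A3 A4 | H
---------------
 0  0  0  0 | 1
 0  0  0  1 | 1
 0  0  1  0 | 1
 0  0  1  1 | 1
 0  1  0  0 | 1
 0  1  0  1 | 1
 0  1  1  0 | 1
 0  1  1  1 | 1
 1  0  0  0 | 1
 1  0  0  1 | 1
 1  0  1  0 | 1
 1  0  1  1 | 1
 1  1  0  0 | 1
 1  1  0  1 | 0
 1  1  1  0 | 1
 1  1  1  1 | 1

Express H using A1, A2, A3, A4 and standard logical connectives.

H(A1, A2, A3, A4) = ¬(((A1 ∧ A2) ∧ ¬A3) ∧ A4)

Only row (1,1,0,1) gives 0. So H is 1 everywhere except there — the complement of the minterm A1·A2·¬A3·A4.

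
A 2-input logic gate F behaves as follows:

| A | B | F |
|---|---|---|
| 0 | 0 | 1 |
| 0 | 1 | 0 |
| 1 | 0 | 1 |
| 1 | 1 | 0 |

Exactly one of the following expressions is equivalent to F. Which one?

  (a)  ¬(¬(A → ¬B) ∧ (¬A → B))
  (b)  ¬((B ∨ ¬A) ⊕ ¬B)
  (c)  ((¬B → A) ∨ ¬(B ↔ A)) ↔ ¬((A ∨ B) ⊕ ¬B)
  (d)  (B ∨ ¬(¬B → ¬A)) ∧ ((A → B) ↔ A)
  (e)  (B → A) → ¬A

(a) fails at (0,1): the formula yields 1, F is 0.
(b) fails at (1,0): the formula yields 0, F is 1.
(d) fails at (0,0): the formula yields 0, F is 1.
(e) fails at (0,1): the formula yields 1, F is 0.
Only (c) survives; checking it on all 4 rows confirms it matches F.

c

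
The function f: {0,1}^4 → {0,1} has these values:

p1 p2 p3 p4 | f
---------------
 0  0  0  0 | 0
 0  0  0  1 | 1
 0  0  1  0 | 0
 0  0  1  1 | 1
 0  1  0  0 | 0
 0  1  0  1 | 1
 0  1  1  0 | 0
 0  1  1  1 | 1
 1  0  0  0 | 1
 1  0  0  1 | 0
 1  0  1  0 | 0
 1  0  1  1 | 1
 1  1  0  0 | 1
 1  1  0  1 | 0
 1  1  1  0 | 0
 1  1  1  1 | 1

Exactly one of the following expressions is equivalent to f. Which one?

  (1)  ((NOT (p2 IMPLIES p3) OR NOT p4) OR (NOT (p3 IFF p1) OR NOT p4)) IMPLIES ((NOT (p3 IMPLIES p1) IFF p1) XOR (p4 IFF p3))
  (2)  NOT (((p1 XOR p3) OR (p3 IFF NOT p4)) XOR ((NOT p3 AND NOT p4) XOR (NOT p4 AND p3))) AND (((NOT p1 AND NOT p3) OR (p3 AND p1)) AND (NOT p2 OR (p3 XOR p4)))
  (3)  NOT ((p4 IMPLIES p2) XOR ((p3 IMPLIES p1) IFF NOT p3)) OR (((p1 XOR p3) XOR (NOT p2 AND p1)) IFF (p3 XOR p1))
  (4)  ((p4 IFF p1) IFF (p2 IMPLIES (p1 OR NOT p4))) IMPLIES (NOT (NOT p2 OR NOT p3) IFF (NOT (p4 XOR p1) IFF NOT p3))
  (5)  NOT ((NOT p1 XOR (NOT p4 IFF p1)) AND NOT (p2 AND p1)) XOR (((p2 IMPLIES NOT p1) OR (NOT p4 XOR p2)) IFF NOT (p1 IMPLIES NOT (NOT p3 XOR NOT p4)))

1

(2) disagrees with f on (0,0,0,1) (formula → 0, table → 1); rule it out.
(3) disagrees with f on (0,0,0,0) (formula → 1, table → 0); rule it out.
(4) disagrees with f on (0,0,1,0) (formula → 1, table → 0); rule it out.
(5) disagrees with f on (1,0,0,0) (formula → 0, table → 1); rule it out.
Only (1) survives; checking it on all 16 rows confirms it matches f.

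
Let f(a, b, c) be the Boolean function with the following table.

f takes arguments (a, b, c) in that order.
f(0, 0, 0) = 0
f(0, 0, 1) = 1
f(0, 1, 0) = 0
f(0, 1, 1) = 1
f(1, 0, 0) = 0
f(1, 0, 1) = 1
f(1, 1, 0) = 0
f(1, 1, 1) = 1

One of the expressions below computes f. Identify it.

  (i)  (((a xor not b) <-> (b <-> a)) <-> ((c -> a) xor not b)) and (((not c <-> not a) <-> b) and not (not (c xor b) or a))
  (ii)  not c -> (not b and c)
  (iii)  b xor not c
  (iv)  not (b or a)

ii

(i) disagrees with f on (0,1,0) (formula → 1, table → 0); rule it out.
(iii) disagrees with f on (0,0,0) (formula → 1, table → 0); rule it out.
(iv) disagrees with f on (0,0,0) (formula → 1, table → 0); rule it out.
That leaves (ii). Evaluating it on every row reproduces the table of f exactly.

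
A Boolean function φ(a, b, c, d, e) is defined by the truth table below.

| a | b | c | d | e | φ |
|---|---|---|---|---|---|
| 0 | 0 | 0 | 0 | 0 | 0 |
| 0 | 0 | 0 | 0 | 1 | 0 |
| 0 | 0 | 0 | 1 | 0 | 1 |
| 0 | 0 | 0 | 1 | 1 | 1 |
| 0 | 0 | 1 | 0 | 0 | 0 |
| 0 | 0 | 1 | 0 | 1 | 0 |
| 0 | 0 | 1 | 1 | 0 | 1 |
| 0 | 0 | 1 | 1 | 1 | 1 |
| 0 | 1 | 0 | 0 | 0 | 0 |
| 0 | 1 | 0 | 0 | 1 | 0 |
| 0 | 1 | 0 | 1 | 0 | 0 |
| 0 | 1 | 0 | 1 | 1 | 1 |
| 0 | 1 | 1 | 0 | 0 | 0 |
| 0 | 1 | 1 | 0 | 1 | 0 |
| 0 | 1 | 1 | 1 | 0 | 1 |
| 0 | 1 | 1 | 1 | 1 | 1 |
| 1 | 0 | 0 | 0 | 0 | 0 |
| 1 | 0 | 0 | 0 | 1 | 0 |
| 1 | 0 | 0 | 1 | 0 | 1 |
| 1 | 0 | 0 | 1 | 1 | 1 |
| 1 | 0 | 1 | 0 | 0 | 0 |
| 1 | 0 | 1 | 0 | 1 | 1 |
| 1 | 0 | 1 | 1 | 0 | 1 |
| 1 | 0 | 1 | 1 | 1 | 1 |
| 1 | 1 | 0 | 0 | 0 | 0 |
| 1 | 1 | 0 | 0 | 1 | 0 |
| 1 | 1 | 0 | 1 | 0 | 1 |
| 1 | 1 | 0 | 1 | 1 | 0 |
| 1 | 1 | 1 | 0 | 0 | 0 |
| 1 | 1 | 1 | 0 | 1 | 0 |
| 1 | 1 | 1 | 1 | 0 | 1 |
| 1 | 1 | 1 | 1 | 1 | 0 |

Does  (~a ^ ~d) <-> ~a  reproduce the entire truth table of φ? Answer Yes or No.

No

Evaluate (~a ^ ~d) <-> ~a on each row and compare to φ:
  a=0, b=0, c=0, d=0, e=0: formula gives 0, φ = 0 ✓
  a=0, b=0, c=0, d=0, e=1: formula gives 0, φ = 0 ✓
  a=0, b=0, c=0, d=1, e=0: formula gives 1, φ = 1 ✓
  a=0, b=0, c=0, d=1, e=1: formula gives 1, φ = 1 ✓
  …
  a=0, b=1, c=0, d=1, e=0: formula gives 1, but φ = 0 ✗
Row (0,1,0,1,0) is a counterexample, so the formula is not equivalent to φ.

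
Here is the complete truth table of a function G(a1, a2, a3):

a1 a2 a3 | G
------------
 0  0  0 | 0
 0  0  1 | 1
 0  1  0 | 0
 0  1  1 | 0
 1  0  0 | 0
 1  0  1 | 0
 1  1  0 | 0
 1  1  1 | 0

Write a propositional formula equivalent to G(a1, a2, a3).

G(a1, a2, a3) = (¬a1 ∧ ¬a2) ∧ a3

G is 1 on exactly one input, (0,0,1), whose minterm is ¬a1·¬a2·a3. So G is just that conjunction.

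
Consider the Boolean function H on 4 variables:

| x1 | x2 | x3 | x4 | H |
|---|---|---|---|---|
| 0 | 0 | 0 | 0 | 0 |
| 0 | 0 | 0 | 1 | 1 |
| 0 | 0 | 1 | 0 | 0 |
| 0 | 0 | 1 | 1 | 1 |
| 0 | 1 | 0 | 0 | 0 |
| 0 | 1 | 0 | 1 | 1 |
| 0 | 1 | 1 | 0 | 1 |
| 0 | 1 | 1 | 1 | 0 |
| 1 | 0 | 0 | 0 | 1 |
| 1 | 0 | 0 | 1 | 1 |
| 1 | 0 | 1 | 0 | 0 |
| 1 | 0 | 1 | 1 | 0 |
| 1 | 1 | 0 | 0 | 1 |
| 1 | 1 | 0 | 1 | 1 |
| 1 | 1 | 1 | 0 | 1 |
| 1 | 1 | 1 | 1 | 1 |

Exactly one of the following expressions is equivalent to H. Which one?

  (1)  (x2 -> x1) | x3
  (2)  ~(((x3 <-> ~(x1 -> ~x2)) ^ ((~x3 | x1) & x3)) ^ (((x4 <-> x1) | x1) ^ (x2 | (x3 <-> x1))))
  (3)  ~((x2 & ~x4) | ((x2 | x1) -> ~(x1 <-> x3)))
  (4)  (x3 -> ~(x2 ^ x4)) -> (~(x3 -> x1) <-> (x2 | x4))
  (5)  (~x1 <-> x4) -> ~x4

(1) disagrees with H on (0,0,0,0) (formula → 1, table → 0); rule it out.
(3) disagrees with H on (0,0,0,1) (formula → 0, table → 1); rule it out.
(4) disagrees with H on (0,0,0,0) (formula → 1, table → 0); rule it out.
(5) disagrees with H on (0,0,0,0) (formula → 1, table → 0); rule it out.
(2) is the remaining candidate, and it agrees with H on all 16 inputs.

2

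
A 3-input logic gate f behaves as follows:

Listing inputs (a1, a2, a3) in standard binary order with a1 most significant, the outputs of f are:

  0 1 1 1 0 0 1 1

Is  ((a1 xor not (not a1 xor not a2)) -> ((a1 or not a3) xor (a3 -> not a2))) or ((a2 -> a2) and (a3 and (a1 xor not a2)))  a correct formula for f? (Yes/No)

Yes

Check the formula against f row by row:
  a1=0, a2=0, a3=0: formula gives 0, f = 0 ✓
  a1=0, a2=0, a3=1: formula gives 1, f = 1 ✓
  a1=0, a2=1, a3=0: formula gives 1, f = 1 ✓
  a1=0, a2=1, a3=1: formula gives 1, f = 1 ✓
  a1=1, a2=0, a3=0: formula gives 0, f = 0 ✓
  …and likewise for the remaining 3 rows.
All 8 rows match — the expression computes f exactly.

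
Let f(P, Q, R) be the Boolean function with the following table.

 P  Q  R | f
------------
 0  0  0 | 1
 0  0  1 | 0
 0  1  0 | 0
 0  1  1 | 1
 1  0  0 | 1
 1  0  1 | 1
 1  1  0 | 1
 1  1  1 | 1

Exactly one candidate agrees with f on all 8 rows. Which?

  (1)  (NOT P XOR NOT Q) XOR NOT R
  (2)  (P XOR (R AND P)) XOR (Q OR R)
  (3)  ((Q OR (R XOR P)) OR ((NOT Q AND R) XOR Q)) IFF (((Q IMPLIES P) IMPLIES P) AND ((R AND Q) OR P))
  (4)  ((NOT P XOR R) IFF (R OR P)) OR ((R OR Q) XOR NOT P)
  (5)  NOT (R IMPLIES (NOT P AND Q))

(1): at (1,0,0) it gives 0, but f = 1 — eliminated.
(2): at (0,0,0) it gives 0, but f = 1 — eliminated.
(4): at (0,1,1) it gives 0, but f = 1 — eliminated.
(5): at (0,0,0) it gives 0, but f = 1 — eliminated.
(3) is the remaining candidate, and it agrees with f on all 8 inputs.

3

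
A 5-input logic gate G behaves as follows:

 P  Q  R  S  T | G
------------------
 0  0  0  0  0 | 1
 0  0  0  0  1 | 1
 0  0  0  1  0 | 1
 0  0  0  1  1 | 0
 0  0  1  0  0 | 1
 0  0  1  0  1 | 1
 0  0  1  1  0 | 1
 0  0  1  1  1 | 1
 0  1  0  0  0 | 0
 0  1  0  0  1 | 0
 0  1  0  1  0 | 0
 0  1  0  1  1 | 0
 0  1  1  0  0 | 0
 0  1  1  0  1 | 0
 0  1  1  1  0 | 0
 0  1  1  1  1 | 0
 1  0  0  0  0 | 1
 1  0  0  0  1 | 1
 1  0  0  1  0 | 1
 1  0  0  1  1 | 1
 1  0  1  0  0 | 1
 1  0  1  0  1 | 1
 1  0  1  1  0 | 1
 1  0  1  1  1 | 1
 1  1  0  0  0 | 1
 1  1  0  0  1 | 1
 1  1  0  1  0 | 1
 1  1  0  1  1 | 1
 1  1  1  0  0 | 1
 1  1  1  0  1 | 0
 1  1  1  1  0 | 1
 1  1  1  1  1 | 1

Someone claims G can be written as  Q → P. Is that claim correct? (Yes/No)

No

Evaluate Q → P on each row and compare to G:
  P=0, Q=0, R=0, S=0, T=0: formula gives 1, G = 1 ✓
  P=0, Q=0, R=0, S=0, T=1: formula gives 1, G = 1 ✓
  P=0, Q=0, R=0, S=1, T=0: formula gives 1, G = 1 ✓
  P=0, Q=0, R=0, S=1, T=1: formula gives 1, but G = 0 ✗
Since they disagree at (0,0,0,1,1), the expression is not a correct formula for G.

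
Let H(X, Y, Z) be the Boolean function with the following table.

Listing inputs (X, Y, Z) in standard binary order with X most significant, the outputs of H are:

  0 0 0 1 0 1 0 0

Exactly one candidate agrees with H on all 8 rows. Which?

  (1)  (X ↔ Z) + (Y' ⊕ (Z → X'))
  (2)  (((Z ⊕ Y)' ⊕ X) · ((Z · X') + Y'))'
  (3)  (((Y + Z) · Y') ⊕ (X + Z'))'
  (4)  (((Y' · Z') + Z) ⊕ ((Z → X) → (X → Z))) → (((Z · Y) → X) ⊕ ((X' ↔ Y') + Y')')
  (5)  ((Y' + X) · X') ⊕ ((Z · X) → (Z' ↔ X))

(1) fails at (0,0,0): the formula yields 1, H is 0.
(2) fails at (0,0,1): the formula yields 1, H is 0.
(4) fails at (0,0,0): the formula yields 1, H is 0.
(5) fails at (0,1,0): the formula yields 1, H is 0.
Only (3) survives; checking it on all 8 rows confirms it matches H.

3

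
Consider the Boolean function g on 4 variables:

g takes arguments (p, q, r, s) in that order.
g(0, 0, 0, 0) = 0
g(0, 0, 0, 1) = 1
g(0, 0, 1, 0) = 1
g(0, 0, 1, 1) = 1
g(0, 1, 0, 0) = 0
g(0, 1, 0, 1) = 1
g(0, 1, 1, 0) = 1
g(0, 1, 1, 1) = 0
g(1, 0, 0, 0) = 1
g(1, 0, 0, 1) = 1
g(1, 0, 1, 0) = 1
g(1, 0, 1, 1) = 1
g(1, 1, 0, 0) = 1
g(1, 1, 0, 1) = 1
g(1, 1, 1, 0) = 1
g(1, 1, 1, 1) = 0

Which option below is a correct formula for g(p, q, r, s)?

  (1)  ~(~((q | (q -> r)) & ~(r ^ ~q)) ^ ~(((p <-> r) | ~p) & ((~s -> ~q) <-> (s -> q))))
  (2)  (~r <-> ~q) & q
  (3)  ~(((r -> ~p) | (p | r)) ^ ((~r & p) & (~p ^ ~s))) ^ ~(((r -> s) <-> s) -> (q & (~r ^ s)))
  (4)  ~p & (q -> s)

(1) disagrees with g on (0,0,1,1) (formula → 0, table → 1); rule it out.
(2) disagrees with g on (0,0,0,1) (formula → 0, table → 1); rule it out.
(4) disagrees with g on (0,0,0,0) (formula → 1, table → 0); rule it out.
That leaves (3). Evaluating it on every row reproduces the table of g exactly.

3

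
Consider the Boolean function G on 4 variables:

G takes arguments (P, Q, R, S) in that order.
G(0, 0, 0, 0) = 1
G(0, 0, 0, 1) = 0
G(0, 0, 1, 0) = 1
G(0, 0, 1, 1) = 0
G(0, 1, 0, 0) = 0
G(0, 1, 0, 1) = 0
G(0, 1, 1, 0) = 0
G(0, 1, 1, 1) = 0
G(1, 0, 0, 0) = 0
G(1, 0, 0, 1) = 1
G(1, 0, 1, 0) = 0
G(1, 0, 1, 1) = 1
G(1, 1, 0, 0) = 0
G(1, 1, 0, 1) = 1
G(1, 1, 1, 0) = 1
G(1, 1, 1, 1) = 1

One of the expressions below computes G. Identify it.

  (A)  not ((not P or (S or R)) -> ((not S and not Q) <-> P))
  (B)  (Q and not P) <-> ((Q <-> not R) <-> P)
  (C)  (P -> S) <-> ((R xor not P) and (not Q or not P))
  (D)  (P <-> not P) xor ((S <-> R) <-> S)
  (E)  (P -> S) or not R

(B): at (0,0,0,0) it gives 0, but G = 1 — eliminated.
(C): at (0,0,0,1) it gives 1, but G = 0 — eliminated.
(D): at (0,0,0,0) it gives 0, but G = 1 — eliminated.
(E): at (0,0,0,1) it gives 1, but G = 0 — eliminated.
That leaves (A). Evaluating it on every row reproduces the table of G exactly.

A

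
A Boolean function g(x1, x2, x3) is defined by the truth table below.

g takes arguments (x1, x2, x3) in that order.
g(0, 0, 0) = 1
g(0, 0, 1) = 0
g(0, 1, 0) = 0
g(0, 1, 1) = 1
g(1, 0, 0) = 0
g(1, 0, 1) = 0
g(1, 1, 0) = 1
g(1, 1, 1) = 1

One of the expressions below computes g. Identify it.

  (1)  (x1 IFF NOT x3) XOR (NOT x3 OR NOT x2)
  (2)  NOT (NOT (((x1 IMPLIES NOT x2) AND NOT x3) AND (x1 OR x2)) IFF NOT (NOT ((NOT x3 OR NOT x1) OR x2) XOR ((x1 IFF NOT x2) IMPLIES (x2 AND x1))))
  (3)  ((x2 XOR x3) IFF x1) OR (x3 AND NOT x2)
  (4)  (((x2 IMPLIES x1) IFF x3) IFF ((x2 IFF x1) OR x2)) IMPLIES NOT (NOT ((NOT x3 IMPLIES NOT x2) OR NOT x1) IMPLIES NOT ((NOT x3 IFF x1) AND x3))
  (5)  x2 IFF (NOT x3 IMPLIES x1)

(1) disagrees with g on (0,1,0) (formula → 1, table → 0); rule it out.
(2) disagrees with g on (0,0,1) (formula → 1, table → 0); rule it out.
(3) disagrees with g on (0,0,1) (formula → 1, table → 0); rule it out.
(4) disagrees with g on (1,0,1) (formula → 1, table → 0); rule it out.
Only (5) survives; checking it on all 8 rows confirms it matches g.

5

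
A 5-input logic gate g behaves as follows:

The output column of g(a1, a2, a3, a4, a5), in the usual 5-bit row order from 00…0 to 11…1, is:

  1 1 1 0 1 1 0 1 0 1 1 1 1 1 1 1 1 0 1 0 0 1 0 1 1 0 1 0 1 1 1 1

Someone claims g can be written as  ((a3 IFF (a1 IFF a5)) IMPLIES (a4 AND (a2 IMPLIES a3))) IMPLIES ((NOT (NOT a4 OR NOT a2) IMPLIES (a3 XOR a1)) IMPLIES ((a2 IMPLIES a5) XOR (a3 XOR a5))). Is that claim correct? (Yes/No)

Test each input against both g and the formula:
  a1=0, a2=0, a3=0, a4=0, a5=0: formula gives 1, g = 1 ✓
  a1=0, a2=0, a3=0, a4=0, a5=1: formula gives 1, g = 1 ✓
  a1=0, a2=0, a3=0, a4=1, a5=0: formula gives 1, g = 1 ✓
  a1=0, a2=0, a3=0, a4=1, a5=1: formula gives 0, g = 0 ✓
  … (the remaining 28 rows also agree.)
All 32 rows match — the expression computes g exactly.

Yes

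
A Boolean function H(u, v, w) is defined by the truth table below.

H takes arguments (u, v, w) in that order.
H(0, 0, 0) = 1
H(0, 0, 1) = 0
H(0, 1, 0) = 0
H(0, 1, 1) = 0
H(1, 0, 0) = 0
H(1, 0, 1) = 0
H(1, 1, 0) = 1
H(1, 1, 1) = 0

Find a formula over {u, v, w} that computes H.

Collect the rows where H=1 — (0,0,0), (1,1,0) — and write one minterm per row: ¬u·¬v·¬w, u·v·¬w. Their union (logical OR) reproduces the table exactly.

H(u, v, w) = ((NOT u AND NOT v) AND NOT w) OR ((u AND v) AND NOT w)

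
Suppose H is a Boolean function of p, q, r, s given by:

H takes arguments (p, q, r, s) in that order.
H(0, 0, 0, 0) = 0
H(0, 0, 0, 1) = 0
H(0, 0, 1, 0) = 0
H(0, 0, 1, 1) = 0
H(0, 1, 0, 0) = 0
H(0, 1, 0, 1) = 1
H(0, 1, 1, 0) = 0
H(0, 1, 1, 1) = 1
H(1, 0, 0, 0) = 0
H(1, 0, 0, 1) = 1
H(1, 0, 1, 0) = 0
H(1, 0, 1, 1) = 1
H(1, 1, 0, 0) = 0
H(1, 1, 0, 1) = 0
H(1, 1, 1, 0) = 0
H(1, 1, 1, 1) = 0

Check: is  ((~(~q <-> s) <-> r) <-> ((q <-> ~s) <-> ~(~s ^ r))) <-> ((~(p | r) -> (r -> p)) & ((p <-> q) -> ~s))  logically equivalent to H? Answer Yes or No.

Yes

Check the formula against H row by row:
  p=0, q=0, r=0, s=0: formula gives 0, H = 0 ✓
  p=0, q=0, r=0, s=1: formula gives 0, H = 0 ✓
  p=0, q=0, r=1, s=0: formula gives 0, H = 0 ✓
  p=0, q=0, r=1, s=1: formula gives 0, H = 0 ✓
  …and likewise for the remaining 12 rows.
All 16 rows match — the expression computes H exactly.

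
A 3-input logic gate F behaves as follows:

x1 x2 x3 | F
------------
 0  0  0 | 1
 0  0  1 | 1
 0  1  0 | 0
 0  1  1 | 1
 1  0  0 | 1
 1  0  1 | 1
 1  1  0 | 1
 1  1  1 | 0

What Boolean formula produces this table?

There are just 2 zero rows: (0,1,0), (1,1,1). Their minterms are ¬x1·x2·¬x3, x1·x2·x3; the OR of those covers precisely the 0-outputs, and negating it yields F.

F(x1, x2, x3) = ¬(((¬x1 ∧ x2) ∧ ¬x3) ∨ ((x1 ∧ x2) ∧ x3))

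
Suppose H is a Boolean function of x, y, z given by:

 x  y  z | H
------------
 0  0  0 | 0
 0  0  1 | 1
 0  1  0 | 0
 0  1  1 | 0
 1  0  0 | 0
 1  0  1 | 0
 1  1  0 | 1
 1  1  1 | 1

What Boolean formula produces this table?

The 1-rows are (0,0,1), (1,1,0), (1,1,1). Each contributes one minterm — ¬x·¬y·z; x·y·¬z; x·y·z — and their disjunction is a sum-of-products form of H.

H(x, y, z) = (((x' · y') · z) + ((x · y) · z')) + ((x · y) · z)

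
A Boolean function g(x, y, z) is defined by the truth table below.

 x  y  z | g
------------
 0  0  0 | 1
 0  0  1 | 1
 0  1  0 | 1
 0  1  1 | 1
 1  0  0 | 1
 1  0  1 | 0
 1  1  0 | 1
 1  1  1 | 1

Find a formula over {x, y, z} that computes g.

g(x, y, z) = ((x · y') · z)'

Only row (1,0,1) gives 0. So g is 1 everywhere except there — the complement of the minterm x·¬y·z.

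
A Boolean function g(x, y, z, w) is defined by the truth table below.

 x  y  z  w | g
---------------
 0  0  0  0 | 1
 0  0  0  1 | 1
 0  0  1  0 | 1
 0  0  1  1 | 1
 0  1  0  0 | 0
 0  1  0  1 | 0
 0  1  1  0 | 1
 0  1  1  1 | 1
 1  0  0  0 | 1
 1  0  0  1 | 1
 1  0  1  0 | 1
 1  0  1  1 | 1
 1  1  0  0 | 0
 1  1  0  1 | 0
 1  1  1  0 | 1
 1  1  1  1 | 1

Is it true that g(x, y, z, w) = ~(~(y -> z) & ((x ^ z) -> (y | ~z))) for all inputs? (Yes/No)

Yes

Check the formula against g row by row:
  x=0, y=0, z=0, w=0: formula gives 1, g = 1 ✓
  x=0, y=0, z=0, w=1: formula gives 1, g = 1 ✓
  x=0, y=0, z=1, w=0: formula gives 1, g = 1 ✓
  x=0, y=0, z=1, w=1: formula gives 1, g = 1 ✓
  …and likewise for the remaining 12 rows.
All 16 rows match — the expression computes g exactly.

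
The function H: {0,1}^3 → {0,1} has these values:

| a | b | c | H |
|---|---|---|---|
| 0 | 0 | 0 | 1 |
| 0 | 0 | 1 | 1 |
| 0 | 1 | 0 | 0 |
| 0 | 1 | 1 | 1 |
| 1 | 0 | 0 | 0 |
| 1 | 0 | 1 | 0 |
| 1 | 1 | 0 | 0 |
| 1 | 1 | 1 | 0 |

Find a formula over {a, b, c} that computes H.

The 1-rows are (0,0,0), (0,0,1), (0,1,1). Each contributes one minterm — ¬a·¬b·¬c; ¬a·¬b·c; ¬a·b·c — and their disjunction is a sum-of-products form of H.

H(a, b, c) = (((a' · b') · c') + ((a' · b') · c)) + ((a' · b) · c)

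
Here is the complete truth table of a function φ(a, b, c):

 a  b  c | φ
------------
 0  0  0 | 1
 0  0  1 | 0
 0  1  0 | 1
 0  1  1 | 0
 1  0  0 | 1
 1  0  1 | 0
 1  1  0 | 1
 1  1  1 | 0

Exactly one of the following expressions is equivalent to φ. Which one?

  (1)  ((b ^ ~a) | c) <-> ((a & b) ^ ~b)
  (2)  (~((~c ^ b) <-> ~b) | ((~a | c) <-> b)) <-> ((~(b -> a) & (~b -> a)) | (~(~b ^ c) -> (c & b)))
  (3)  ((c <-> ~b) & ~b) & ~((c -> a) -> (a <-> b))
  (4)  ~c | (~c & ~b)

(1) fails at (0,0,1): the formula yields 1, φ is 0.
(2) fails at (0,0,0): the formula yields 0, φ is 1.
(3) fails at (0,0,0): the formula yields 0, φ is 1.
That leaves (4). Evaluating it on every row reproduces the table of φ exactly.

4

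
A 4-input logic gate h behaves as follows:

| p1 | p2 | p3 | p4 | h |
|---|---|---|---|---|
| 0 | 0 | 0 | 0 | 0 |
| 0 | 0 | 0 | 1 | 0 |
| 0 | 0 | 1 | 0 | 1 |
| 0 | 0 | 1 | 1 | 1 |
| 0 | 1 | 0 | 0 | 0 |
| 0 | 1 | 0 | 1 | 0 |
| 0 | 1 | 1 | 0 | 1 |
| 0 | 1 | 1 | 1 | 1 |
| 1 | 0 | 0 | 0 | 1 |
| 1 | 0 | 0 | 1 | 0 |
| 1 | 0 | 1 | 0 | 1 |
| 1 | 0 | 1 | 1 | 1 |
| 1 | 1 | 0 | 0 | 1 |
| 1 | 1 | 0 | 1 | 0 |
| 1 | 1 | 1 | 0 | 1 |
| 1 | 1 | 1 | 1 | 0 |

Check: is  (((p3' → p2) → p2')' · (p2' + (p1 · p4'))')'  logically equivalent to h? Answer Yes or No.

Check the formula against h row by row:
  p1=0, p2=0, p3=0, p4=0: formula gives 1, but h = 0 ✗
Since they disagree at (0,0,0,0), the expression is not a correct formula for h.

No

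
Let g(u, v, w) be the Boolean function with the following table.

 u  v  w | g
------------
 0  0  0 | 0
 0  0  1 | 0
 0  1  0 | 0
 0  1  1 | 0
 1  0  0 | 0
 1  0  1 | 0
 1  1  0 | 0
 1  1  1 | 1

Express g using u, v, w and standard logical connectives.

g(u, v, w) = (u ∧ v) ∧ w

The output is 1 only when every input is 1 — the AND of all inputs.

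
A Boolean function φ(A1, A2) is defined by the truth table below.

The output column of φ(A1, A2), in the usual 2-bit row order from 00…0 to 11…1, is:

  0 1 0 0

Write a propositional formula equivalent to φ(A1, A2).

1 only at (0,1): NOT A1 AND A2.

φ(A1, A2) = NOT A1 AND A2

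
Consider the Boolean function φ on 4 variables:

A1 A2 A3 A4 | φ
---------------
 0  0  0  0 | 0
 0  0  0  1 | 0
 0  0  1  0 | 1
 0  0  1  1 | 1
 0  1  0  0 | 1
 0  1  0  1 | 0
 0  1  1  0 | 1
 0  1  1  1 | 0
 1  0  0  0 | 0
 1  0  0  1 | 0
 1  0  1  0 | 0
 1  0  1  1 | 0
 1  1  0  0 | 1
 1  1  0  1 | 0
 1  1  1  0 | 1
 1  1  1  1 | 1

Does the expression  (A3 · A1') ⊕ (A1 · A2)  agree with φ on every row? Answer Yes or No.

No

Check the formula against φ row by row:
  A1=0, A2=0, A3=0, A4=0: formula gives 0, φ = 0 ✓
  A1=0, A2=0, A3=0, A4=1: formula gives 0, φ = 0 ✓
  A1=0, A2=0, A3=1, A4=0: formula gives 1, φ = 1 ✓
  A1=0, A2=0, A3=1, A4=1: formula gives 1, φ = 1 ✓
  A1=0, A2=1, A3=0, A4=0: formula gives 0, but φ = 1 ✗
A single disagreement suffices: at (0,1,0,0) they differ, so the formula does not compute φ.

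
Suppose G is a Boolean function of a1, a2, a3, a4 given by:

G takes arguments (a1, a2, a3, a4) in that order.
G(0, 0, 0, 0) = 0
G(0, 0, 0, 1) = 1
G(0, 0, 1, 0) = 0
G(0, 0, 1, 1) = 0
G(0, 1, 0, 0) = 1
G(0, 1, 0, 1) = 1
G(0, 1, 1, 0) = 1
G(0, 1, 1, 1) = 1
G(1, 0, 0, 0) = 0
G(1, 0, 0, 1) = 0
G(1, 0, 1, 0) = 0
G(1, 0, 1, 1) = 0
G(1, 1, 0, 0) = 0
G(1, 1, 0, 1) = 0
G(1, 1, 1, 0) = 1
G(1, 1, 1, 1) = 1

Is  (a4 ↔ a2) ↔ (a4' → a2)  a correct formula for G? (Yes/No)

No

Evaluate (a4 ↔ a2) ↔ (a4' → a2) on each row and compare to G:
  a1=0, a2=0, a3=0, a4=0: formula gives 0, G = 0 ✓
  a1=0, a2=0, a3=0, a4=1: formula gives 0, but G = 1 ✗
Row (0,0,0,1) is a counterexample, so the formula is not equivalent to G.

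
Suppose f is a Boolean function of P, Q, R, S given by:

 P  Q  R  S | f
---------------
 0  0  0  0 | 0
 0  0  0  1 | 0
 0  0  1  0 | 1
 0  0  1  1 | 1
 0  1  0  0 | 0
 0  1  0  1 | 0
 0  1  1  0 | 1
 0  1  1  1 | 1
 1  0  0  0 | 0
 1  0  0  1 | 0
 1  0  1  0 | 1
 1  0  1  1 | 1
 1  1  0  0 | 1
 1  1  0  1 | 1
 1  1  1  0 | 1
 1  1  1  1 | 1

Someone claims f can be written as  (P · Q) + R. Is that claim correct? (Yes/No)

Test each input against both f and the formula:
  P=0, Q=0, R=0, S=0: formula gives 0, f = 0 ✓
  P=0, Q=0, R=0, S=1: formula gives 0, f = 0 ✓
  P=0, Q=0, R=1, S=0: formula gives 1, f = 1 ✓
  P=0, Q=0, R=1, S=1: formula gives 1, f = 1 ✓
  … (the remaining 12 rows also agree.)
No disagreement on any input; they are logically equivalent.

Yes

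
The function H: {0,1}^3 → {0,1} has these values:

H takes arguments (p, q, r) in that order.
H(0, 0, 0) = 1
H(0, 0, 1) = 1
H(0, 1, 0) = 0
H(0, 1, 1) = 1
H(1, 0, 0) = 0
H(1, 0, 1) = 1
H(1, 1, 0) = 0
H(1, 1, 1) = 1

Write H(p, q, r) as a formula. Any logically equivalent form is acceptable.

H(p, q, r) = ~((((~p & q) & ~r) | ((p & ~q) & ~r)) | ((p & q) & ~r))

H is 0 on only 3 rows — (0,1,0), (1,0,0), (1,1,0). Writing each as a minterm (¬p·q·¬r, p·¬q·¬r, p·q·¬r) and OR-ing them characterizes exactly where H=0, so H is the negation of that disjunction.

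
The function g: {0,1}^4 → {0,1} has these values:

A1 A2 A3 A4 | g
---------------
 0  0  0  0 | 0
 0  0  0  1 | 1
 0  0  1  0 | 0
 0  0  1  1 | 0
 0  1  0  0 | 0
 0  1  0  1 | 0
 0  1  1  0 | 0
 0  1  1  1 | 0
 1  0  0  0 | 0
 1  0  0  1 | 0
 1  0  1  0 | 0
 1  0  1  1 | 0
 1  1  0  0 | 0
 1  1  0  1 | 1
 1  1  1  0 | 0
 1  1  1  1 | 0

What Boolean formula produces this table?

g(A1, A2, A3, A4) = (((not A1 and not A2) and not A3) and A4) or (((A1 and A2) and not A3) and A4)

The 1-rows are (0,0,0,1), (1,1,0,1). Each contributes one minterm — ¬A1·¬A2·¬A3·A4; A1·A2·¬A3·A4 — and their disjunction is a sum-of-products form of g.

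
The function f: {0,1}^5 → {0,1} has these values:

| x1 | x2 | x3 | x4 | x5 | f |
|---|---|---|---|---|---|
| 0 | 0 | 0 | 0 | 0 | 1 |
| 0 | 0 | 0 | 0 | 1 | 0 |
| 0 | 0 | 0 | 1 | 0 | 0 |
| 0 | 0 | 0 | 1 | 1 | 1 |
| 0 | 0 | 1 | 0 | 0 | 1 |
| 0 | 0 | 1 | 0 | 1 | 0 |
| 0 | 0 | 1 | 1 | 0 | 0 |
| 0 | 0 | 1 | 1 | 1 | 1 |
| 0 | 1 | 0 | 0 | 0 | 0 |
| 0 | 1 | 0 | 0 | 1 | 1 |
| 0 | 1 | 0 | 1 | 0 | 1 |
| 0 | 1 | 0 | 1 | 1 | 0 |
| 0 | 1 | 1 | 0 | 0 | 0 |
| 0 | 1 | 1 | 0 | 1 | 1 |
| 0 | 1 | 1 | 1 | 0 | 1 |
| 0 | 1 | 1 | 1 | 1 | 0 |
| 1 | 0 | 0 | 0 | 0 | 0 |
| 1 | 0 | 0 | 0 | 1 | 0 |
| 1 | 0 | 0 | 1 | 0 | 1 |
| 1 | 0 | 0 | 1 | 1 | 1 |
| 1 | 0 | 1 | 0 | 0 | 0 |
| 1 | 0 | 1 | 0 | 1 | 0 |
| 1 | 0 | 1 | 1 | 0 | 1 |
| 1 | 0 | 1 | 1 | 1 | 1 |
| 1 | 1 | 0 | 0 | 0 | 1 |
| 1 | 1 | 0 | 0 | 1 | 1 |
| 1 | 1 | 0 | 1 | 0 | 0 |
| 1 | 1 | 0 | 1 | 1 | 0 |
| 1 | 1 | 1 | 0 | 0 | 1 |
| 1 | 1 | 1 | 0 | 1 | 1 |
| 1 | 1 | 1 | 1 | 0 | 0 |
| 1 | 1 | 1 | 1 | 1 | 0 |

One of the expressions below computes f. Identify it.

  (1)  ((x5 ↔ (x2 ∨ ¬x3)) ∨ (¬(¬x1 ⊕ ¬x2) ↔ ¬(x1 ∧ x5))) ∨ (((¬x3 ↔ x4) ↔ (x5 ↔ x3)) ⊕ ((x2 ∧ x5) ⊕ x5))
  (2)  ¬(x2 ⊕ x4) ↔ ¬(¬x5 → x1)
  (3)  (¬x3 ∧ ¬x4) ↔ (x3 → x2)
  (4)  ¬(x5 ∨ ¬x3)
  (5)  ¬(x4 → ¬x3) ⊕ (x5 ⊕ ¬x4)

(1) disagrees with f on (0,0,0,0,1) (formula → 1, table → 0); rule it out.
(3) disagrees with f on (0,0,0,0,1) (formula → 1, table → 0); rule it out.
(4) disagrees with f on (0,0,0,0,0) (formula → 0, table → 1); rule it out.
(5) disagrees with f on (0,0,1,1,0) (formula → 1, table → 0); rule it out.
Only (2) survives; checking it on all 32 rows confirms it matches f.

2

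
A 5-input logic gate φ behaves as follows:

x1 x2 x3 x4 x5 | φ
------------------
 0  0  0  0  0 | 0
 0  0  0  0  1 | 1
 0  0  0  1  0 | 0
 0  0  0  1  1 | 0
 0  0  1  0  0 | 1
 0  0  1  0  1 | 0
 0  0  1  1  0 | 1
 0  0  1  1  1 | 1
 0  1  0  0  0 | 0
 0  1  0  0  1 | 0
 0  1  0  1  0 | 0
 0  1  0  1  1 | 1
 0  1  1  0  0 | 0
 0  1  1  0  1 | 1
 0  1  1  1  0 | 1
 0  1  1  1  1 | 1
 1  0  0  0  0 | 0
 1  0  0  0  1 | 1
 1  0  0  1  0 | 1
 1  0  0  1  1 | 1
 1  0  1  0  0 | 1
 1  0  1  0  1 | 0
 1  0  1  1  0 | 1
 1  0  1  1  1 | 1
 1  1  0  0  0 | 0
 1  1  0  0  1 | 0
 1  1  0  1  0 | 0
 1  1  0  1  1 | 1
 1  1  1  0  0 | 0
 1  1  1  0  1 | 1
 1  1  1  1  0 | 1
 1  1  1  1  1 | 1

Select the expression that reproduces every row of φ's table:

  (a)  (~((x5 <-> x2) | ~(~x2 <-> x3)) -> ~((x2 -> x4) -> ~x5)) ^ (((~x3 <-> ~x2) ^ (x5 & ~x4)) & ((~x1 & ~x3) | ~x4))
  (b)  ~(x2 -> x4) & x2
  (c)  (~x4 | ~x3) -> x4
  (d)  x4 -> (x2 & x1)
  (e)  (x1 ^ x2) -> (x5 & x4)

(b) fails at (0,0,0,0,1): the formula yields 0, φ is 1.
(c) fails at (0,0,0,0,1): the formula yields 0, φ is 1.
(d) fails at (0,0,0,0,0): the formula yields 1, φ is 0.
(e) fails at (0,0,0,0,0): the formula yields 1, φ is 0.
That leaves (a). Evaluating it on every row reproduces the table of φ exactly.

a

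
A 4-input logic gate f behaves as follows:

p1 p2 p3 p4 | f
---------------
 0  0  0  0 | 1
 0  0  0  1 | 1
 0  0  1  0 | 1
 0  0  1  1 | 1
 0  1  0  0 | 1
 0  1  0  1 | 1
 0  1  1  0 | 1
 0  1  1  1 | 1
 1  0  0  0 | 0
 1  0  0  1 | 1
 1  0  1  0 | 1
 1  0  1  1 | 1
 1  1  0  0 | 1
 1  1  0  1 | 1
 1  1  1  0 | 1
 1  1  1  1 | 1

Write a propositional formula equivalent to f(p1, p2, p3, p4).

f(p1, p2, p3, p4) = (((p1 · p2') · p3') · p4')'

f is 0 on exactly one input, (1,0,0,0), whose minterm is p1·¬p2·¬p3·¬p4. So f is the negation of that single conjunction.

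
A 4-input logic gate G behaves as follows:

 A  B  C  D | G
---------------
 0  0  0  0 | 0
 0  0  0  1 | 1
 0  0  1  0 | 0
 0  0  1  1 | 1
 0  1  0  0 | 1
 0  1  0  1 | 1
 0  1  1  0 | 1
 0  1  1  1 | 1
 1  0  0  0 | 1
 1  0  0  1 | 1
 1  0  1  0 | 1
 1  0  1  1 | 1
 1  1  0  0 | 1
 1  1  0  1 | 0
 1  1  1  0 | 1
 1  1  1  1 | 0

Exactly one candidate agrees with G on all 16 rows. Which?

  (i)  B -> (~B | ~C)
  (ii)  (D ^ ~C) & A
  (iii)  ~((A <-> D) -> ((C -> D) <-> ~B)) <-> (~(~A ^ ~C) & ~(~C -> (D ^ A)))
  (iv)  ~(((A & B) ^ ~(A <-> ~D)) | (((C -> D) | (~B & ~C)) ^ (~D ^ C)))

iii

(i) fails at (0,0,0,0): the formula yields 1, G is 0.
(ii) fails at (0,0,0,1): the formula yields 0, G is 1.
(iv) fails at (0,0,0,1): the formula yields 0, G is 1.
Only (iii) survives; checking it on all 16 rows confirms it matches G.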